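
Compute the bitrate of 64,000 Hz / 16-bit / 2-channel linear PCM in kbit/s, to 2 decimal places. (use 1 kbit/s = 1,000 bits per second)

2048.00 kbit/s

Bit rate = 64,000 × 16 × 2 = 2,048,000 bits/s.
= 2048.00 kbit/s.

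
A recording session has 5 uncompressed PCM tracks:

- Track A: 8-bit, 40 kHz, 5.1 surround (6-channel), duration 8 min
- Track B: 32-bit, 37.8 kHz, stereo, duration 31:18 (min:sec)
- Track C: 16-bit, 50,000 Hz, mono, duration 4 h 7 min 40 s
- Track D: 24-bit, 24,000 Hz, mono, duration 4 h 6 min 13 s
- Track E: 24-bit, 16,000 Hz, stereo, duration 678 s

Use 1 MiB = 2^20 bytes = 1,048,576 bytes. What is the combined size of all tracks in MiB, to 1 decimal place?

Track A: 8 min = 480 s; 40,000 × 480 × 1 × 6 = 115,200,000 bytes.
Track B: 31:18 (min:sec) = 1,878 s; 37,800 × 1,878 × 4 × 2 = 567,907,200 bytes.
Track C: 4 h 7 min 40 s = 14,860 s; 50,000 × 14,860 × 2 × 1 = 1,486,000,000 bytes.
Track D: 4 h 6 min 13 s = 14,773 s; 24,000 × 14,773 × 3 × 1 = 1,063,656,000 bytes.
Track E: 16,000 × 678 × 3 × 2 = 65,088,000 bytes.
Total = 3,297,851,200 bytes = 3145.1 MiB.

3145.1 MiB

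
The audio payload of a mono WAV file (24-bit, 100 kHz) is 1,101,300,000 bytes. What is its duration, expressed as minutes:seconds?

61:11

Byte rate = 100,000 × 3 × 1 = 300,000 bytes/s.
Duration = 1,101,300,000 / 300,000 = 3,671 s.
3,671 s = 61:11.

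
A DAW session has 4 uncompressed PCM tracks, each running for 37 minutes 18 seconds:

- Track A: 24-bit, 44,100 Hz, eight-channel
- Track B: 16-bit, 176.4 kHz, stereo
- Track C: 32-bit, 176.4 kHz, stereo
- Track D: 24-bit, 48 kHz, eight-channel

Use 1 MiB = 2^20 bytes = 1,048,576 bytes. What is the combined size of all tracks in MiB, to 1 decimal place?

37 minutes 18 seconds = 2,238 s.
Track A: 44,100 × 2,238 × 3 × 8 = 2,368,699,200 bytes.
Track B: 176,400 × 2,238 × 2 × 2 = 1,579,132,800 bytes.
Track C: 176,400 × 2,238 × 4 × 2 = 3,158,265,600 bytes.
Track D: 48,000 × 2,238 × 3 × 8 = 2,578,176,000 bytes.
Total = 9,684,273,600 bytes = 9235.6 MiB.

9235.6 MiB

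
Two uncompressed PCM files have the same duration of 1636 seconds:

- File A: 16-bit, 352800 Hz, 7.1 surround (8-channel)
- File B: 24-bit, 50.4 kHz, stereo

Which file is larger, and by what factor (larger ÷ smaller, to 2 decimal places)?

File A, by a factor of 18.67

File A: 352,800 × 2 × 8 = 5,644,800 bytes/s.
File B: 50,400 × 3 × 2 = 302,400 bytes/s.
File A is larger; ratio = 9,234,892,800 / 494,726,400 = 18.67.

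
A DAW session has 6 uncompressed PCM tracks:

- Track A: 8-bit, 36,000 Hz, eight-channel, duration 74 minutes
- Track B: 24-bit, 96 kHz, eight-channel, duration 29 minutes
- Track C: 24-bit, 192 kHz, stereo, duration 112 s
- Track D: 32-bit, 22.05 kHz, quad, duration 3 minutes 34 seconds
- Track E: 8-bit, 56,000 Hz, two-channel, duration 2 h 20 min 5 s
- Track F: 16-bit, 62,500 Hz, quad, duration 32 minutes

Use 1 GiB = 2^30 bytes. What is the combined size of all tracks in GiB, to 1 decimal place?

6.9 GiB

Track A: 74 minutes = 4,440 s; 36,000 × 4,440 × 1 × 8 = 1,278,720,000 bytes.
Track B: 29 minutes = 1,740 s; 96,000 × 1,740 × 3 × 8 = 4,008,960,000 bytes.
Track C: 192,000 × 112 × 3 × 2 = 129,024,000 bytes.
Track D: 3 minutes 34 seconds = 214 s; 22,050 × 214 × 4 × 4 = 75,499,200 bytes.
Track E: 2 h 20 min 5 s = 8,405 s; 56,000 × 8,405 × 1 × 2 = 941,360,000 bytes.
Track F: 32 minutes = 1,920 s; 62,500 × 1,920 × 2 × 4 = 960,000,000 bytes.
Total = 7,393,563,200 bytes = 6.9 GiB.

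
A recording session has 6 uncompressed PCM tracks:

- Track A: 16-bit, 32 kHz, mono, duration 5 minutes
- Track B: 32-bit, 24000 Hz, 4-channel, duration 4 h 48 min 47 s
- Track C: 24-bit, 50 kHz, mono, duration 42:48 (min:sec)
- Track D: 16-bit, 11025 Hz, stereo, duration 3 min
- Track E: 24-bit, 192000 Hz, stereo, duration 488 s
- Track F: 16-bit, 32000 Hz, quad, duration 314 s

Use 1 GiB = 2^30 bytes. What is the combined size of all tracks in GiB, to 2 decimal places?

7.18 GiB

Track A: 5 minutes = 300 s; 32,000 × 300 × 2 × 1 = 19,200,000 bytes.
Track B: 4 h 48 min 47 s = 17,327 s; 24,000 × 17,327 × 4 × 4 = 6,653,568,000 bytes.
Track C: 42:48 (min:sec) = 2,568 s; 50,000 × 2,568 × 3 × 1 = 385,200,000 bytes.
Track D: 3 min = 180 s; 11,025 × 180 × 2 × 2 = 7,938,000 bytes.
Track E: 192,000 × 488 × 3 × 2 = 562,176,000 bytes.
Track F: 32,000 × 314 × 2 × 4 = 80,384,000 bytes.
Total = 7,708,466,000 bytes = 7.18 GiB.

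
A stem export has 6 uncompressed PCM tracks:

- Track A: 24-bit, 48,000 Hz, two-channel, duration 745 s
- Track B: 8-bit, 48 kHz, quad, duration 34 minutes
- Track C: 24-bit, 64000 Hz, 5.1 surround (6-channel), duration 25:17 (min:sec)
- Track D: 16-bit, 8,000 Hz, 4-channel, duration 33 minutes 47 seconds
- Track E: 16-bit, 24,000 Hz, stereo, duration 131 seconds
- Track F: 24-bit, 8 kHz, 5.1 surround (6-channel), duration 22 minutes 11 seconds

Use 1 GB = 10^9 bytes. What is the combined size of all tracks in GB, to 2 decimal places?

Track A: 48,000 × 745 × 3 × 2 = 214,560,000 bytes.
Track B: 34 minutes = 2,040 s; 48,000 × 2,040 × 1 × 4 = 391,680,000 bytes.
Track C: 25:17 (min:sec) = 1,517 s; 64,000 × 1,517 × 3 × 6 = 1,747,584,000 bytes.
Track D: 33 minutes 47 seconds = 2,027 s; 8,000 × 2,027 × 2 × 4 = 129,728,000 bytes.
Track E: 24,000 × 131 × 2 × 2 = 12,576,000 bytes.
Track F: 22 minutes 11 seconds = 1,331 s; 8,000 × 1,331 × 3 × 6 = 191,664,000 bytes.
Total = 2,687,792,000 bytes = 2.69 GB.

2.69 GB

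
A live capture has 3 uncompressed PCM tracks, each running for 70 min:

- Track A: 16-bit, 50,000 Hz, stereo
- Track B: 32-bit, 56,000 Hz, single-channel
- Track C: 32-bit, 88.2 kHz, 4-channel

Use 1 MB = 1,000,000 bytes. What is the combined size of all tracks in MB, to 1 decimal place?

70 min = 4,200 s.
Track A: 50,000 × 4,200 × 2 × 2 = 840,000,000 bytes.
Track B: 56,000 × 4,200 × 4 × 1 = 940,800,000 bytes.
Track C: 88,200 × 4,200 × 4 × 4 = 5,927,040,000 bytes.
Total = 7,707,840,000 bytes = 7707.8 MB.

7707.8 MB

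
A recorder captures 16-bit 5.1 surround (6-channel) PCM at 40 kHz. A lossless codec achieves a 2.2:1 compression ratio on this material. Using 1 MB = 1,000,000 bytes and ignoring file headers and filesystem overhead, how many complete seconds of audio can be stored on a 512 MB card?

Uncompressed byte rate = 40,000 × 2 × 6 = 480,000 bytes/s.
After 2.2:1 compression, effective rate ≈ 218181.82 bytes/s.
Capacity = 512 × 1,000,000 = 512,000,000 bytes.
512,000,000 / effective rate ≈ 2346.67 s → 2,346 seconds.

2,346 seconds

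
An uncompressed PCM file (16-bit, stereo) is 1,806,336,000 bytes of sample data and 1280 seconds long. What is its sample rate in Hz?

Bytes = sample_rate × seconds × bytes_per_sample × channels.
sample_rate = 1,806,336,000 / (1,280 × 2 × 2) = 1,806,336,000 / 5,120 = 352,800 Hz.

352,800 Hz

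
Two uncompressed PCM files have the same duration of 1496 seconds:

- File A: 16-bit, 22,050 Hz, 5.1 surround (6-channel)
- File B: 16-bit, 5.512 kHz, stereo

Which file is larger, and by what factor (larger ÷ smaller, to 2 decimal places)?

File A: 22,050 × 2 × 6 = 264,600 bytes/s.
File B: 5,512 × 2 × 2 = 22,048 bytes/s.
File A is larger; ratio = 395,841,600 / 32,983,808 = 12.00.

File A, by a factor of 12.00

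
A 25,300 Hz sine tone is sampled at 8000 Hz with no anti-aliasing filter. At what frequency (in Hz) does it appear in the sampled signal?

Nyquist = 8,000/2 = 4,000 Hz; 25,300 Hz exceeds it.
Alias = |25,300 − 3×8,000| = |25,300 − 24,000| = 1,300 Hz.

1,300 Hz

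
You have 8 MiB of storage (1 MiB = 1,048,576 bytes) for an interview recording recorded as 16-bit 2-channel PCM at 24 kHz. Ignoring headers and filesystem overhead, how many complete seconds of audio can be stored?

Uncompressed byte rate = 24,000 × 2 × 2 = 96,000 bytes/s.
Capacity = 8 × 1,048,576 = 8,388,608 bytes.
8,388,608 / 96,000 ≈ 87.38 s → 87 seconds.

87 seconds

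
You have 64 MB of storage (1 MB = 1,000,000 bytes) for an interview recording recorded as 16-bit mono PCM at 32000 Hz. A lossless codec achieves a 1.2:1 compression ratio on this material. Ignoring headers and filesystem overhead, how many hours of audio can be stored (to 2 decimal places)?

0.33 hours

Uncompressed byte rate = 32,000 × 2 × 1 = 64,000 bytes/s.
After 1.2:1 compression, effective rate ≈ 53333.33 bytes/s.
Capacity = 64 × 1,000,000 = 64,000,000 bytes.
64,000,000 / effective rate ≈ 1200 s → 0.33 hours.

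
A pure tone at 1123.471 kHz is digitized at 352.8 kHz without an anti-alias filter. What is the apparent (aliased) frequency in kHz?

Nyquist = 352,800/2 = 176,400 Hz; 1,123,471 Hz exceeds it.
Alias = |1,123,471 − 3×352,800| = |1,123,471 − 1,058,400| = 65,071 Hz = 65.071 kHz.

65.071 kHz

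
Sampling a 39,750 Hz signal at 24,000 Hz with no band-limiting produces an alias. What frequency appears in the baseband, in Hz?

Nyquist = 24,000/2 = 12,000 Hz; 39,750 Hz exceeds it.
Alias = |39,750 − 2×24,000| = |39,750 − 48,000| = 8,250 Hz.

8,250 Hz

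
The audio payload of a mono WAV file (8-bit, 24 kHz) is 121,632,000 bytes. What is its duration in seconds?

5,068 seconds

Byte rate = 24,000 × 1 × 1 = 24,000 bytes/s.
Duration = 121,632,000 / 24,000 = 5,068 s.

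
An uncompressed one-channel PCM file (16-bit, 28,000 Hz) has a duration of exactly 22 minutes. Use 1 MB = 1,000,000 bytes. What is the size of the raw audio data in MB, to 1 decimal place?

73.9 MB

Duration = exactly 22 minutes = 1,320 s.
Bytes = 28,000 samples/s × 1,320 s × 2 bytes/sample × 1 ch = 73,920,000 bytes.
73,920,000 / 1,000,000 = 73.9 MB.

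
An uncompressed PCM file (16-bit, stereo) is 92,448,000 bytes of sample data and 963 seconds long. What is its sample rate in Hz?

Bytes = sample_rate × seconds × bytes_per_sample × channels.
sample_rate = 92,448,000 / (963 × 2 × 2) = 92,448,000 / 3,852 = 24,000 Hz.

24,000 Hz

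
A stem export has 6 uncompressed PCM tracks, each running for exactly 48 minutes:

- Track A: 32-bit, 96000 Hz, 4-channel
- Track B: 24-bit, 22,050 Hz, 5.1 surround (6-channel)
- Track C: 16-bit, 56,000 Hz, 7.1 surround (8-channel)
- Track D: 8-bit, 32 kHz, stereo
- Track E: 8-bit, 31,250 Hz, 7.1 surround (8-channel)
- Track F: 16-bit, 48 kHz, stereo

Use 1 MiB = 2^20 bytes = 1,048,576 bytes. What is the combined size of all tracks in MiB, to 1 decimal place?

exactly 48 minutes = 2,880 s.
Track A: 96,000 × 2,880 × 4 × 4 = 4,423,680,000 bytes.
Track B: 22,050 × 2,880 × 3 × 6 = 1,143,072,000 bytes.
Track C: 56,000 × 2,880 × 2 × 8 = 2,580,480,000 bytes.
Track D: 32,000 × 2,880 × 1 × 2 = 184,320,000 bytes.
Track E: 31,250 × 2,880 × 1 × 8 = 720,000,000 bytes.
Track F: 48,000 × 2,880 × 2 × 2 = 552,960,000 bytes.
Total = 9,604,512,000 bytes = 9159.6 MiB.

9159.6 MiB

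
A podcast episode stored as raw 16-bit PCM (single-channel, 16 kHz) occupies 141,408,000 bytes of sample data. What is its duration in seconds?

4,419 seconds

Byte rate = 16,000 × 2 × 1 = 32,000 bytes/s.
Duration = 141,408,000 / 32,000 = 4,419 s.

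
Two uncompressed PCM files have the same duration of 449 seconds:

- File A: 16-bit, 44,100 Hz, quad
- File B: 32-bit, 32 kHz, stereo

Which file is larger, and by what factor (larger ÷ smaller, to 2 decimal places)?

File A, by a factor of 1.38

File A: 44,100 × 2 × 4 = 352,800 bytes/s.
File B: 32,000 × 4 × 2 = 256,000 bytes/s.
File A is larger; ratio = 158,407,200 / 114,944,000 = 1.38.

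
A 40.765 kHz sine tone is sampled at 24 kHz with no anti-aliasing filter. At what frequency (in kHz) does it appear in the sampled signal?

7.235 kHz

Nyquist = 24,000/2 = 12,000 Hz; 40,765 Hz exceeds it.
Alias = |40,765 − 2×24,000| = |40,765 − 48,000| = 7,235 Hz = 7.235 kHz.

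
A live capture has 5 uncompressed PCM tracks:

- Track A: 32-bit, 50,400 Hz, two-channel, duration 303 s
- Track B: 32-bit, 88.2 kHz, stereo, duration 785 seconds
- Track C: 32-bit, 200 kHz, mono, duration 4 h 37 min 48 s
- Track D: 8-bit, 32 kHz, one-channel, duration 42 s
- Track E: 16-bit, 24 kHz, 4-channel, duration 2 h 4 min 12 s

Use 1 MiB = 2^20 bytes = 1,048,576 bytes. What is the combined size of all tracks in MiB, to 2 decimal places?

Track A: 50,400 × 303 × 4 × 2 = 122,169,600 bytes.
Track B: 88,200 × 785 × 4 × 2 = 553,896,000 bytes.
Track C: 4 h 37 min 48 s = 16,668 s; 200,000 × 16,668 × 4 × 1 = 13,334,400,000 bytes.
Track D: 32,000 × 42 × 1 × 1 = 1,344,000 bytes.
Track E: 2 h 4 min 12 s = 7,452 s; 24,000 × 7,452 × 2 × 4 = 1,430,784,000 bytes.
Total = 15,442,593,600 bytes = 14727.20 MiB.

14727.20 MiB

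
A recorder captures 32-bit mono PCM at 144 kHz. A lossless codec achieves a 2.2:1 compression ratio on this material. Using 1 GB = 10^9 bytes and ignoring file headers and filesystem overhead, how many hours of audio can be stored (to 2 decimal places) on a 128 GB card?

Uncompressed byte rate = 144,000 × 4 × 1 = 576,000 bytes/s.
After 2.2:1 compression, effective rate ≈ 261818.18 bytes/s.
Capacity = 128 × 1,000,000,000 = 128,000,000,000 bytes.
128,000,000,000 / effective rate ≈ 488888.89 s → 135.80 hours.

135.80 hours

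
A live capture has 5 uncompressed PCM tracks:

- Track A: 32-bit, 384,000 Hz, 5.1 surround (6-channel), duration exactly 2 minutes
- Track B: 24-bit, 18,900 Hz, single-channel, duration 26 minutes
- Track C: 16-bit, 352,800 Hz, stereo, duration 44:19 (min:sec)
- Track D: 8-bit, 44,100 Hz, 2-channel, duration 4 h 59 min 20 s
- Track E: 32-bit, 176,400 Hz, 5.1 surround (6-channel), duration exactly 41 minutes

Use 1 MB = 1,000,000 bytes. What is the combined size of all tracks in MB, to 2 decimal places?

Track A: exactly 2 minutes = 120 s; 384,000 × 120 × 4 × 6 = 1,105,920,000 bytes.
Track B: 26 minutes = 1,560 s; 18,900 × 1,560 × 3 × 1 = 88,452,000 bytes.
Track C: 44:19 (min:sec) = 2,659 s; 352,800 × 2,659 × 2 × 2 = 3,752,380,800 bytes.
Track D: 4 h 59 min 20 s = 17,960 s; 44,100 × 17,960 × 1 × 2 = 1,584,072,000 bytes.
Track E: exactly 41 minutes = 2,460 s; 176,400 × 2,460 × 4 × 6 = 10,414,656,000 bytes.
Total = 16,945,480,800 bytes = 16945.48 MB.

16945.48 MB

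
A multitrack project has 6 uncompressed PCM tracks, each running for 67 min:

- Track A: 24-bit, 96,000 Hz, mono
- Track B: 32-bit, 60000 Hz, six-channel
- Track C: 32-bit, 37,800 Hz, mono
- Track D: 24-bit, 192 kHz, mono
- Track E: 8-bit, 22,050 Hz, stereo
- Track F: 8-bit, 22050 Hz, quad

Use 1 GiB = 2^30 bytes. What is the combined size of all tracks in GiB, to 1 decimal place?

9.7 GiB

67 min = 4,020 s.
Track A: 96,000 × 4,020 × 3 × 1 = 1,157,760,000 bytes.
Track B: 60,000 × 4,020 × 4 × 6 = 5,788,800,000 bytes.
Track C: 37,800 × 4,020 × 4 × 1 = 607,824,000 bytes.
Track D: 192,000 × 4,020 × 3 × 1 = 2,315,520,000 bytes.
Track E: 22,050 × 4,020 × 1 × 2 = 177,282,000 bytes.
Track F: 22,050 × 4,020 × 1 × 4 = 354,564,000 bytes.
Total = 10,401,750,000 bytes = 9.7 GiB.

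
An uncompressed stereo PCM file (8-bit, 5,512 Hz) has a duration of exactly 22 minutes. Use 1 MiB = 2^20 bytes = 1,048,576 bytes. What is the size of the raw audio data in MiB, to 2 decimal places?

13.88 MiB

Duration = exactly 22 minutes = 1,320 s.
Bytes = 5,512 samples/s × 1,320 s × 1 bytes/sample × 2 ch = 14,551,680 bytes.
14,551,680 / 1,048,576 = 13.88 MiB.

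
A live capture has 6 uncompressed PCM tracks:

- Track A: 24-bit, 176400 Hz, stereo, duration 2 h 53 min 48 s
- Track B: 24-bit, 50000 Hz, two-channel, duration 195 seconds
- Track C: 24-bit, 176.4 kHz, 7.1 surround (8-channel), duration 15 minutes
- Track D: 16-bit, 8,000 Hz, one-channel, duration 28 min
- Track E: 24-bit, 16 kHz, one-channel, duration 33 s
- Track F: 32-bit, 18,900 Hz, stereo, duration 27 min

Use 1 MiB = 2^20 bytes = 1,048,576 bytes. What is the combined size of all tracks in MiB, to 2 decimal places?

14475.96 MiB

Track A: 2 h 53 min 48 s = 10,428 s; 176,400 × 10,428 × 3 × 2 = 11,036,995,200 bytes.
Track B: 50,000 × 195 × 3 × 2 = 58,500,000 bytes.
Track C: 15 minutes = 900 s; 176,400 × 900 × 3 × 8 = 3,810,240,000 bytes.
Track D: 28 min = 1,680 s; 8,000 × 1,680 × 2 × 1 = 26,880,000 bytes.
Track E: 16,000 × 33 × 3 × 1 = 1,584,000 bytes.
Track F: 27 min = 1,620 s; 18,900 × 1,620 × 4 × 2 = 244,944,000 bytes.
Total = 15,179,143,200 bytes = 14475.96 MiB.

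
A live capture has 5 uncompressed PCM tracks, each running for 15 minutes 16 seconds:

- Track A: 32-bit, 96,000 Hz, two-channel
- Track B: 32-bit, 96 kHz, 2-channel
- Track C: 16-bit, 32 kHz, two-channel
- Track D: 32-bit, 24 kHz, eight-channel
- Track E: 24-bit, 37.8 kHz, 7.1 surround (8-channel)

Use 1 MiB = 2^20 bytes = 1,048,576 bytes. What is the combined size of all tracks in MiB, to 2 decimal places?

2917.01 MiB

15 minutes 16 seconds = 916 s.
Track A: 96,000 × 916 × 4 × 2 = 703,488,000 bytes.
Track B: 96,000 × 916 × 4 × 2 = 703,488,000 bytes.
Track C: 32,000 × 916 × 2 × 2 = 117,248,000 bytes.
Track D: 24,000 × 916 × 4 × 8 = 703,488,000 bytes.
Track E: 37,800 × 916 × 3 × 8 = 830,995,200 bytes.
Total = 3,058,707,200 bytes = 2917.01 MiB.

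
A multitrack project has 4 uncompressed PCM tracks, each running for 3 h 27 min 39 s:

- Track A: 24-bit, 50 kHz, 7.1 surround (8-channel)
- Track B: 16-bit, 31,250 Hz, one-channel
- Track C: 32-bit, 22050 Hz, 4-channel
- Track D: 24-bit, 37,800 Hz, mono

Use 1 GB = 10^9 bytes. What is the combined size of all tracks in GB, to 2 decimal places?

21.54 GB

3 h 27 min 39 s = 12,459 s.
Track A: 50,000 × 12,459 × 3 × 8 = 14,950,800,000 bytes.
Track B: 31,250 × 12,459 × 2 × 1 = 778,687,500 bytes.
Track C: 22,050 × 12,459 × 4 × 4 = 4,395,535,200 bytes.
Track D: 37,800 × 12,459 × 3 × 1 = 1,412,850,600 bytes.
Total = 21,537,873,300 bytes = 21.54 GB.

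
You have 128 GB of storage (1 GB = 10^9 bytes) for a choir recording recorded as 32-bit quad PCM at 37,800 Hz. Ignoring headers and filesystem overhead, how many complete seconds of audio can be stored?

Uncompressed byte rate = 37,800 × 4 × 4 = 604,800 bytes/s.
Capacity = 128 × 1,000,000,000 = 128,000,000,000 bytes.
128,000,000,000 / 604,800 ≈ 211640.21 s → 211,640 seconds.

211,640 seconds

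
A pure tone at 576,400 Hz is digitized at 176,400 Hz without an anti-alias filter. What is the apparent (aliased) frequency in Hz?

Nyquist = 176,400/2 = 88,200 Hz; 576,400 Hz exceeds it.
Alias = |576,400 − 3×176,400| = |576,400 − 529,200| = 47,200 Hz.

47,200 Hz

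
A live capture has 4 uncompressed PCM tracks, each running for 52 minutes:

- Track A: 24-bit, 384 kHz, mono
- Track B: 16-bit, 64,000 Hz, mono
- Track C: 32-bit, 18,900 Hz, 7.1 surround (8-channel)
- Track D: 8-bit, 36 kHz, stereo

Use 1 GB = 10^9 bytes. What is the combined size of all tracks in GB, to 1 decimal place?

52 minutes = 3,120 s.
Track A: 384,000 × 3,120 × 3 × 1 = 3,594,240,000 bytes.
Track B: 64,000 × 3,120 × 2 × 1 = 399,360,000 bytes.
Track C: 18,900 × 3,120 × 4 × 8 = 1,886,976,000 bytes.
Track D: 36,000 × 3,120 × 1 × 2 = 224,640,000 bytes.
Total = 6,105,216,000 bytes = 6.1 GB.

6.1 GB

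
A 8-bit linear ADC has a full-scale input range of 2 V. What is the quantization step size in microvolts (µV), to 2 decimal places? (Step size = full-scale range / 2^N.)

2 V / 2^8 = 2 / 256 V = 7812.50 µV.

7812.50 µV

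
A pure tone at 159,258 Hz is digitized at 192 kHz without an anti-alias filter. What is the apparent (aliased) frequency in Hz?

Nyquist = 192,000/2 = 96,000 Hz; 159,258 Hz exceeds it.
Alias = |159,258 − 1×192,000| = |159,258 − 192,000| = 32,742 Hz.

32,742 Hz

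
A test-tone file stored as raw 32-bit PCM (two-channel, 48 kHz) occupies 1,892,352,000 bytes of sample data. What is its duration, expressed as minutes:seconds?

82:08

Byte rate = 48,000 × 4 × 2 = 384,000 bytes/s.
Duration = 1,892,352,000 / 384,000 = 4,928 s.
4,928 s = 82:08.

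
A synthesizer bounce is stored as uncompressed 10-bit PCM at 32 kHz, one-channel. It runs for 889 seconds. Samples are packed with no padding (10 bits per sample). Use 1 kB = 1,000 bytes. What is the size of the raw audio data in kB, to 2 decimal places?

Bits = 32,000 × 889 × 10 × 1 = 284,480,000 bits = 35,560,000 bytes.
35,560,000 / 1,000 = 35560.00 kB.

35560.00 kB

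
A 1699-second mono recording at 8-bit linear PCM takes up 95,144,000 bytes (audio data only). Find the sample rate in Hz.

Bytes = sample_rate × seconds × bytes_per_sample × channels.
sample_rate = 95,144,000 / (1,699 × 1 × 1) = 95,144,000 / 1,699 = 56,000 Hz.

56,000 Hz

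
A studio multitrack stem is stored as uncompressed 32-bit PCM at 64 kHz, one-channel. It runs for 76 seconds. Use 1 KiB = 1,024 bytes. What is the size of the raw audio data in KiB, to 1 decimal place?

Bytes = 64,000 samples/s × 76 s × 4 bytes/sample × 1 ch = 19,456,000 bytes.
19,456,000 / 1,024 = 19000.0 KiB.

19000.0 KiB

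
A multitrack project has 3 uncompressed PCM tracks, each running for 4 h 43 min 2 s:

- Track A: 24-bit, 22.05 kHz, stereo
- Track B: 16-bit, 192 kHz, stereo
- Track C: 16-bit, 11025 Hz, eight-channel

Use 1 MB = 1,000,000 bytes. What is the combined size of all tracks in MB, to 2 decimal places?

18284.52 MB

4 h 43 min 2 s = 16,982 s.
Track A: 22,050 × 16,982 × 3 × 2 = 2,246,718,600 bytes.
Track B: 192,000 × 16,982 × 2 × 2 = 13,042,176,000 bytes.
Track C: 11,025 × 16,982 × 2 × 8 = 2,995,624,800 bytes.
Total = 18,284,519,400 bytes = 18284.52 MB.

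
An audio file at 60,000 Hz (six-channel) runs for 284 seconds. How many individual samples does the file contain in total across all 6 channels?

102,240,000 samples

60,000 × 284 s × 6 ch = 102,240,000 samples.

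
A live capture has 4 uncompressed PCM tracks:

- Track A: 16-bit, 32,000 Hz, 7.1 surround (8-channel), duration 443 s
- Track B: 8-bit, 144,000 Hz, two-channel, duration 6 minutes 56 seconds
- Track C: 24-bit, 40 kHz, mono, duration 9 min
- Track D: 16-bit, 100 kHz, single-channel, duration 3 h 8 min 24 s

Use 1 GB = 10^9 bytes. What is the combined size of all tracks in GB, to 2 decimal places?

Track A: 32,000 × 443 × 2 × 8 = 226,816,000 bytes.
Track B: 6 minutes 56 seconds = 416 s; 144,000 × 416 × 1 × 2 = 119,808,000 bytes.
Track C: 9 min = 540 s; 40,000 × 540 × 3 × 1 = 64,800,000 bytes.
Track D: 3 h 8 min 24 s = 11,304 s; 100,000 × 11,304 × 2 × 1 = 2,260,800,000 bytes.
Total = 2,672,224,000 bytes = 2.67 GB.

2.67 GB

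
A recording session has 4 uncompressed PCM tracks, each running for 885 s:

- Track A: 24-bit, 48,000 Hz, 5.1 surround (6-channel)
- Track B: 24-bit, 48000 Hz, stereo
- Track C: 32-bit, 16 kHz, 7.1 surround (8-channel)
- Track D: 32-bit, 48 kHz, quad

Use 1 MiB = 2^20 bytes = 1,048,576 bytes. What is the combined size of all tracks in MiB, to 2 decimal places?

2052.61 MiB

Track A: 48,000 × 885 × 3 × 6 = 764,640,000 bytes.
Track B: 48,000 × 885 × 3 × 2 = 254,880,000 bytes.
Track C: 16,000 × 885 × 4 × 8 = 453,120,000 bytes.
Track D: 48,000 × 885 × 4 × 4 = 679,680,000 bytes.
Total = 2,152,320,000 bytes = 2052.61 MiB.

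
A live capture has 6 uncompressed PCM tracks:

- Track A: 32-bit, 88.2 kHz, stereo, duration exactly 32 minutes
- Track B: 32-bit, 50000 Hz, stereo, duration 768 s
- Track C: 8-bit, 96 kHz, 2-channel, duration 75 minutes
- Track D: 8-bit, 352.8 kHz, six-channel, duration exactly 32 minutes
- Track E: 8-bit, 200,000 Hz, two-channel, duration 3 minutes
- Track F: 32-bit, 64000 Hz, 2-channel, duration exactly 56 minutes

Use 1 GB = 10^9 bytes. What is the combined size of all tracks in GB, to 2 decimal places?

8.38 GB

Track A: exactly 32 minutes = 1,920 s; 88,200 × 1,920 × 4 × 2 = 1,354,752,000 bytes.
Track B: 50,000 × 768 × 4 × 2 = 307,200,000 bytes.
Track C: 75 minutes = 4,500 s; 96,000 × 4,500 × 1 × 2 = 864,000,000 bytes.
Track D: exactly 32 minutes = 1,920 s; 352,800 × 1,920 × 1 × 6 = 4,064,256,000 bytes.
Track E: 3 minutes = 180 s; 200,000 × 180 × 1 × 2 = 72,000,000 bytes.
Track F: exactly 56 minutes = 3,360 s; 64,000 × 3,360 × 4 × 2 = 1,720,320,000 bytes.
Total = 8,382,528,000 bytes = 8.38 GB.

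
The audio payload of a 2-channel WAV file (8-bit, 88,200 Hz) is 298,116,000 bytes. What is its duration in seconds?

Byte rate = 88,200 × 1 × 2 = 176,400 bytes/s.
Duration = 298,116,000 / 176,400 = 1,690 s.

1,690 seconds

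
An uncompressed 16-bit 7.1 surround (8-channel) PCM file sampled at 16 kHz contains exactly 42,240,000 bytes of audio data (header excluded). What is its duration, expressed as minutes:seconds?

Byte rate = 16,000 × 2 × 8 = 256,000 bytes/s.
Duration = 42,240,000 / 256,000 = 165 s.
165 s = 2:45.

2:45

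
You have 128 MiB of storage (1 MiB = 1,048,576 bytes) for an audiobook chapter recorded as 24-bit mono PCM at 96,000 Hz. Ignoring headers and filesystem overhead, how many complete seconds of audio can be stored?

Uncompressed byte rate = 96,000 × 3 × 1 = 288,000 bytes/s.
Capacity = 128 × 1,048,576 = 134,217,728 bytes.
134,217,728 / 288,000 ≈ 466.03 s → 466 seconds.

466 seconds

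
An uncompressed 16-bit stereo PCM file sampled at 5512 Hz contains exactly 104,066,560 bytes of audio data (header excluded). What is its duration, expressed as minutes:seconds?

78:40

Byte rate = 5,512 × 2 × 2 = 22,048 bytes/s.
Duration = 104,066,560 / 22,048 = 4,720 s.
4,720 s = 78:40.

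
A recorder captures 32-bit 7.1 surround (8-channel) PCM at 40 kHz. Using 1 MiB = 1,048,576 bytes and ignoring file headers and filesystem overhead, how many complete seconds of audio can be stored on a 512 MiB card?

419 seconds

Uncompressed byte rate = 40,000 × 4 × 8 = 1,280,000 bytes/s.
Capacity = 512 × 1,048,576 = 536,870,912 bytes.
536,870,912 / 1,280,000 ≈ 419.43 s → 419 seconds.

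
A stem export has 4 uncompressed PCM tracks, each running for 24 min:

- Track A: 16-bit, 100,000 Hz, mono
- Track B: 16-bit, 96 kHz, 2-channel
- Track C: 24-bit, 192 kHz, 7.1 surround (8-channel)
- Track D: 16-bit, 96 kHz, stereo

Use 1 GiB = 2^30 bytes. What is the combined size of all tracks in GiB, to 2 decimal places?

24 min = 1,440 s.
Track A: 100,000 × 1,440 × 2 × 1 = 288,000,000 bytes.
Track B: 96,000 × 1,440 × 2 × 2 = 552,960,000 bytes.
Track C: 192,000 × 1,440 × 3 × 8 = 6,635,520,000 bytes.
Track D: 96,000 × 1,440 × 2 × 2 = 552,960,000 bytes.
Total = 8,029,440,000 bytes = 7.48 GiB.

7.48 GiB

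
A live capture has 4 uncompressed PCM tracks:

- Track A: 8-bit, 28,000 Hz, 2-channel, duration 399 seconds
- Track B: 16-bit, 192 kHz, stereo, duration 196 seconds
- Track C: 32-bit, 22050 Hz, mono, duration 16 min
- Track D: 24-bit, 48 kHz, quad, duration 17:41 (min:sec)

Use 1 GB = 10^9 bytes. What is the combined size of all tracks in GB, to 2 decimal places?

Track A: 28,000 × 399 × 1 × 2 = 22,344,000 bytes.
Track B: 192,000 × 196 × 2 × 2 = 150,528,000 bytes.
Track C: 16 min = 960 s; 22,050 × 960 × 4 × 1 = 84,672,000 bytes.
Track D: 17:41 (min:sec) = 1,061 s; 48,000 × 1,061 × 3 × 4 = 611,136,000 bytes.
Total = 868,680,000 bytes = 0.87 GB.

0.87 GB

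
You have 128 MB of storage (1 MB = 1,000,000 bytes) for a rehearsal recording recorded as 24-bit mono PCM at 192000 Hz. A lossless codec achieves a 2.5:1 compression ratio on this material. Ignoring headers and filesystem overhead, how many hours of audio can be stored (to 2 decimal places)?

Uncompressed byte rate = 192,000 × 3 × 1 = 576,000 bytes/s.
After 2.5:1 compression, effective rate ≈ 230400 bytes/s.
Capacity = 128 × 1,000,000 = 128,000,000 bytes.
128,000,000 / effective rate ≈ 555.56 s → 0.15 hours.

0.15 hours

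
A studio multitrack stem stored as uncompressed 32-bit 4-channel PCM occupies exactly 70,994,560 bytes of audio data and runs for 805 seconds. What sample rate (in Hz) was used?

Bytes = sample_rate × seconds × bytes_per_sample × channels.
sample_rate = 70,994,560 / (805 × 4 × 4) = 70,994,560 / 12,880 = 5,512 Hz.

5,512 Hz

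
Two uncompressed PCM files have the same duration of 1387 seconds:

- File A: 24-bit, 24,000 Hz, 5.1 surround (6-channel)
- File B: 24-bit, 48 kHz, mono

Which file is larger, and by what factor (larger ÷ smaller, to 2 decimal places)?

File A, by a factor of 3.00

File A: 24,000 × 3 × 6 = 432,000 bytes/s.
File B: 48,000 × 3 × 1 = 144,000 bytes/s.
File A is larger; ratio = 599,184,000 / 199,728,000 = 3.00.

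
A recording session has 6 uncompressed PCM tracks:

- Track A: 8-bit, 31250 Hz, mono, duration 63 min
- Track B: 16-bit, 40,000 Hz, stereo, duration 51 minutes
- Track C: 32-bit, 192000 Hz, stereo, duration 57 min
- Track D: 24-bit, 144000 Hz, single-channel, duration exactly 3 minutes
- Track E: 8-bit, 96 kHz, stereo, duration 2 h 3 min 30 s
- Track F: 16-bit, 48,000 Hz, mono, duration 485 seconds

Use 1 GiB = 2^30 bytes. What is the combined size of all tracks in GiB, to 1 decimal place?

Track A: 63 min = 3,780 s; 31,250 × 3,780 × 1 × 1 = 118,125,000 bytes.
Track B: 51 minutes = 3,060 s; 40,000 × 3,060 × 2 × 2 = 489,600,000 bytes.
Track C: 57 min = 3,420 s; 192,000 × 3,420 × 4 × 2 = 5,253,120,000 bytes.
Track D: exactly 3 minutes = 180 s; 144,000 × 180 × 3 × 1 = 77,760,000 bytes.
Track E: 2 h 3 min 30 s = 7,410 s; 96,000 × 7,410 × 1 × 2 = 1,422,720,000 bytes.
Track F: 48,000 × 485 × 2 × 1 = 46,560,000 bytes.
Total = 7,407,885,000 bytes = 6.9 GiB.

6.9 GiB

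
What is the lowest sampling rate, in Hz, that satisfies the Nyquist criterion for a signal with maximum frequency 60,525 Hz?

121,050 Hz

Minimum sample rate = 2 × 60,525 Hz = 121,050 Hz.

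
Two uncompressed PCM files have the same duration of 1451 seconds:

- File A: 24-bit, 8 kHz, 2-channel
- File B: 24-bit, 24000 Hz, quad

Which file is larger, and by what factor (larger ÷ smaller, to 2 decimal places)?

File A: 8,000 × 3 × 2 = 48,000 bytes/s.
File B: 24,000 × 3 × 4 = 288,000 bytes/s.
File B is larger; ratio = 417,888,000 / 69,648,000 = 6.00.

File B, by a factor of 6.00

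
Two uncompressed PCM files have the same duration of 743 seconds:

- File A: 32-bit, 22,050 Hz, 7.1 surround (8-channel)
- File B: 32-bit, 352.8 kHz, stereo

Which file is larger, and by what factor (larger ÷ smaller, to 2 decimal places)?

File B, by a factor of 4.00

File A: 22,050 × 4 × 8 = 705,600 bytes/s.
File B: 352,800 × 4 × 2 = 2,822,400 bytes/s.
File B is larger; ratio = 2,097,043,200 / 524,260,800 = 4.00.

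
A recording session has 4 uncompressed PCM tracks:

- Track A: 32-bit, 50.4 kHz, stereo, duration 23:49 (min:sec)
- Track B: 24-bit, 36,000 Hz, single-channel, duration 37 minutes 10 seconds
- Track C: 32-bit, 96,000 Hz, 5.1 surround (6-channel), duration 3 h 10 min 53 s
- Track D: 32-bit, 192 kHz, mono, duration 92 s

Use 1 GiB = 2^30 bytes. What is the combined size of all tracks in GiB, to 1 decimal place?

Track A: 23:49 (min:sec) = 1,429 s; 50,400 × 1,429 × 4 × 2 = 576,172,800 bytes.
Track B: 37 minutes 10 seconds = 2,230 s; 36,000 × 2,230 × 3 × 1 = 240,840,000 bytes.
Track C: 3 h 10 min 53 s = 11,453 s; 96,000 × 11,453 × 4 × 6 = 26,387,712,000 bytes.
Track D: 192,000 × 92 × 4 × 1 = 70,656,000 bytes.
Total = 27,275,380,800 bytes = 25.4 GiB.

25.4 GiB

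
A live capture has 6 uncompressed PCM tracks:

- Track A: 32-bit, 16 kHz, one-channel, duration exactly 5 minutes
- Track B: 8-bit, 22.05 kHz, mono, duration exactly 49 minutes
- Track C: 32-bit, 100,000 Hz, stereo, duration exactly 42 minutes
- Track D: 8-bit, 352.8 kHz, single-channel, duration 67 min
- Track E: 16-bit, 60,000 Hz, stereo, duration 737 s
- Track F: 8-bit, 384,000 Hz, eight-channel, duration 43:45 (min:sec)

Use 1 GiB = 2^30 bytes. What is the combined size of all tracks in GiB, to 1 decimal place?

11.0 GiB

Track A: exactly 5 minutes = 300 s; 16,000 × 300 × 4 × 1 = 19,200,000 bytes.
Track B: exactly 49 minutes = 2,940 s; 22,050 × 2,940 × 1 × 1 = 64,827,000 bytes.
Track C: exactly 42 minutes = 2,520 s; 100,000 × 2,520 × 4 × 2 = 2,016,000,000 bytes.
Track D: 67 min = 4,020 s; 352,800 × 4,020 × 1 × 1 = 1,418,256,000 bytes.
Track E: 60,000 × 737 × 2 × 2 = 176,880,000 bytes.
Track F: 43:45 (min:sec) = 2,625 s; 384,000 × 2,625 × 1 × 8 = 8,064,000,000 bytes.
Total = 11,759,163,000 bytes = 11.0 GiB.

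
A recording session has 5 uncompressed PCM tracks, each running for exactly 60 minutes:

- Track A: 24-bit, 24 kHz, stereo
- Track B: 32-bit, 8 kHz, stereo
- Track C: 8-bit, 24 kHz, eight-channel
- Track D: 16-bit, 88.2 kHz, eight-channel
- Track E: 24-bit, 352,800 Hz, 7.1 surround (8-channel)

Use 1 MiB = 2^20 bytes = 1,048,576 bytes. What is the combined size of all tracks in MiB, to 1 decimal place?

35288.1 MiB

exactly 60 minutes = 3,600 s.
Track A: 24,000 × 3,600 × 3 × 2 = 518,400,000 bytes.
Track B: 8,000 × 3,600 × 4 × 2 = 230,400,000 bytes.
Track C: 24,000 × 3,600 × 1 × 8 = 691,200,000 bytes.
Track D: 88,200 × 3,600 × 2 × 8 = 5,080,320,000 bytes.
Track E: 352,800 × 3,600 × 3 × 8 = 30,481,920,000 bytes.
Total = 37,002,240,000 bytes = 35288.1 MiB.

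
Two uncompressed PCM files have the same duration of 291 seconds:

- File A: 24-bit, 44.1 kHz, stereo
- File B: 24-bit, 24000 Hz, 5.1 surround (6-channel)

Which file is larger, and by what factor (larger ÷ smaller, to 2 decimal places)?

File A: 44,100 × 3 × 2 = 264,600 bytes/s.
File B: 24,000 × 3 × 6 = 432,000 bytes/s.
File B is larger; ratio = 125,712,000 / 76,998,600 = 1.63.

File B, by a factor of 1.63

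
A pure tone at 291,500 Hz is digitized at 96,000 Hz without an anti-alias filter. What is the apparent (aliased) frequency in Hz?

Nyquist = 96,000/2 = 48,000 Hz; 291,500 Hz exceeds it.
Alias = |291,500 − 3×96,000| = |291,500 − 288,000| = 3,500 Hz.

3,500 Hz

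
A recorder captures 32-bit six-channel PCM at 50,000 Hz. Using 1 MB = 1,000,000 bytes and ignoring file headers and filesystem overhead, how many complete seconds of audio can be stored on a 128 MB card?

106 seconds

Uncompressed byte rate = 50,000 × 4 × 6 = 1,200,000 bytes/s.
Capacity = 128 × 1,000,000 = 128,000,000 bytes.
128,000,000 / 1,200,000 ≈ 106.67 s → 106 seconds.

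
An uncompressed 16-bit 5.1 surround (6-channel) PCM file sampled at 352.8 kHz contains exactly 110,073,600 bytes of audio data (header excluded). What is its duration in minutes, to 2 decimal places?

Byte rate = 352,800 × 2 × 6 = 4,233,600 bytes/s.
Duration = 110,073,600 / 4,233,600 = 26 s.
26 s / 60 = 0.43 minutes.

0.43 minutes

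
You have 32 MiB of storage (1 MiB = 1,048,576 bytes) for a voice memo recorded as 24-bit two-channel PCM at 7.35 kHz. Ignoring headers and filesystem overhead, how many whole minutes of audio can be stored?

Uncompressed byte rate = 7,350 × 3 × 2 = 44,100 bytes/s.
Capacity = 32 × 1,048,576 = 33,554,432 bytes.
33,554,432 / 44,100 ≈ 760.87 s → 12 minutes.

12 minutes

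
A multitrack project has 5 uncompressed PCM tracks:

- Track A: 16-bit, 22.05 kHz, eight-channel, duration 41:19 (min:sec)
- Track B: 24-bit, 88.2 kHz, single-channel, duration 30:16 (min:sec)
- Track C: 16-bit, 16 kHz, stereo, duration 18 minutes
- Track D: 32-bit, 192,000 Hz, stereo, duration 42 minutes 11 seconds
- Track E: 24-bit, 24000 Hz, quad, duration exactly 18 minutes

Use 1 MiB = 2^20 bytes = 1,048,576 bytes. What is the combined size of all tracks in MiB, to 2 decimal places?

Track A: 41:19 (min:sec) = 2,479 s; 22,050 × 2,479 × 2 × 8 = 874,591,200 bytes.
Track B: 30:16 (min:sec) = 1,816 s; 88,200 × 1,816 × 3 × 1 = 480,513,600 bytes.
Track C: 18 minutes = 1,080 s; 16,000 × 1,080 × 2 × 2 = 69,120,000 bytes.
Track D: 42 minutes 11 seconds = 2,531 s; 192,000 × 2,531 × 4 × 2 = 3,887,616,000 bytes.
Track E: exactly 18 minutes = 1,080 s; 24,000 × 1,080 × 3 × 4 = 311,040,000 bytes.
Total = 5,622,880,800 bytes = 5362.40 MiB.

5362.40 MiB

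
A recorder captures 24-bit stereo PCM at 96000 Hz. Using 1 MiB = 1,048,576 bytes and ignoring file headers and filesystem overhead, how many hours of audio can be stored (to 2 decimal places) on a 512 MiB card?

Uncompressed byte rate = 96,000 × 3 × 2 = 576,000 bytes/s.
Capacity = 512 × 1,048,576 = 536,870,912 bytes.
536,870,912 / 576,000 ≈ 932.07 s → 0.26 hours.

0.26 hours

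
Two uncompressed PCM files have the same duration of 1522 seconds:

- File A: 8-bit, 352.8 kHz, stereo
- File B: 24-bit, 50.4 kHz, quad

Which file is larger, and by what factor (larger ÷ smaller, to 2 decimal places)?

File A, by a factor of 1.17

File A: 352,800 × 1 × 2 = 705,600 bytes/s.
File B: 50,400 × 3 × 4 = 604,800 bytes/s.
File A is larger; ratio = 1,073,923,200 / 920,505,600 = 1.17.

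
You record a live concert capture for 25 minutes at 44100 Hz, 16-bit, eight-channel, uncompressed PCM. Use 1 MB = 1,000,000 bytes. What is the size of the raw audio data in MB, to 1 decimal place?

Duration = 25 minutes = 1,500 s.
Bytes = 44,100 samples/s × 1,500 s × 2 bytes/sample × 8 ch = 1,058,400,000 bytes.
1,058,400,000 / 1,000,000 = 1058.4 MB.

1058.4 MB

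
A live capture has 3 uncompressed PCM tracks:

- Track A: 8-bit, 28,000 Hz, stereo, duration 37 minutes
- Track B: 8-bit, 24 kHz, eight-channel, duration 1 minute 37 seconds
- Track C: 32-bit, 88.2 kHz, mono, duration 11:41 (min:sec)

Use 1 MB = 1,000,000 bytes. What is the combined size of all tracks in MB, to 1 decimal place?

Track A: 37 minutes = 2,220 s; 28,000 × 2,220 × 1 × 2 = 124,320,000 bytes.
Track B: 1 minute 37 seconds = 97 s; 24,000 × 97 × 1 × 8 = 18,624,000 bytes.
Track C: 11:41 (min:sec) = 701 s; 88,200 × 701 × 4 × 1 = 247,312,800 bytes.
Total = 390,256,800 bytes = 390.3 MB.

390.3 MB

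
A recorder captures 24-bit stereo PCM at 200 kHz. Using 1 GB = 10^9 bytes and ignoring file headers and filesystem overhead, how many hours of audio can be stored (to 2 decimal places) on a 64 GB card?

14.81 hours

Uncompressed byte rate = 200,000 × 3 × 2 = 1,200,000 bytes/s.
Capacity = 64 × 1,000,000,000 = 64,000,000,000 bytes.
64,000,000,000 / 1,200,000 ≈ 53333.33 s → 14.81 hours.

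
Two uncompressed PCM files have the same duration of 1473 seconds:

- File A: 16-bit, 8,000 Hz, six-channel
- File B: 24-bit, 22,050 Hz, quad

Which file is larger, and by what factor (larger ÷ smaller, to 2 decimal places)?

File A: 8,000 × 2 × 6 = 96,000 bytes/s.
File B: 22,050 × 3 × 4 = 264,600 bytes/s.
File B is larger; ratio = 389,755,800 / 141,408,000 = 2.76.

File B, by a factor of 2.76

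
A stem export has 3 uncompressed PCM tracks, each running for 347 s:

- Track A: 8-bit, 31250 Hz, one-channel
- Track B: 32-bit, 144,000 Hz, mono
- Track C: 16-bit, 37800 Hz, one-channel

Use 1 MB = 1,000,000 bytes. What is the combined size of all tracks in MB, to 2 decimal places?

Track A: 31,250 × 347 × 1 × 1 = 10,843,750 bytes.
Track B: 144,000 × 347 × 4 × 1 = 199,872,000 bytes.
Track C: 37,800 × 347 × 2 × 1 = 26,233,200 bytes.
Total = 236,948,950 bytes = 236.95 MB.

236.95 MB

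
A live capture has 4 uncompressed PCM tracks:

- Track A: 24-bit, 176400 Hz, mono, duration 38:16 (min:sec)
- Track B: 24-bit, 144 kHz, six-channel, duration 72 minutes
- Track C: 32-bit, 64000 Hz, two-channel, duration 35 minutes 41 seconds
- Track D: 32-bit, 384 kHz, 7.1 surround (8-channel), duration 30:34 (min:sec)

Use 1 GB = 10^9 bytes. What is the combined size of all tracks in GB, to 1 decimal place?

36.0 GB

Track A: 38:16 (min:sec) = 2,296 s; 176,400 × 2,296 × 3 × 1 = 1,215,043,200 bytes.
Track B: 72 minutes = 4,320 s; 144,000 × 4,320 × 3 × 6 = 11,197,440,000 bytes.
Track C: 35 minutes 41 seconds = 2,141 s; 64,000 × 2,141 × 4 × 2 = 1,096,192,000 bytes.
Track D: 30:34 (min:sec) = 1,834 s; 384,000 × 1,834 × 4 × 8 = 22,536,192,000 bytes.
Total = 36,044,867,200 bytes = 36.0 GB.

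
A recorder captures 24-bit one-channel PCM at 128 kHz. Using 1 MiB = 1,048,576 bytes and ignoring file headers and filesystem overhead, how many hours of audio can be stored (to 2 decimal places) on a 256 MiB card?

Uncompressed byte rate = 128,000 × 3 × 1 = 384,000 bytes/s.
Capacity = 256 × 1,048,576 = 268,435,456 bytes.
268,435,456 / 384,000 ≈ 699.05 s → 0.19 hours.

0.19 hours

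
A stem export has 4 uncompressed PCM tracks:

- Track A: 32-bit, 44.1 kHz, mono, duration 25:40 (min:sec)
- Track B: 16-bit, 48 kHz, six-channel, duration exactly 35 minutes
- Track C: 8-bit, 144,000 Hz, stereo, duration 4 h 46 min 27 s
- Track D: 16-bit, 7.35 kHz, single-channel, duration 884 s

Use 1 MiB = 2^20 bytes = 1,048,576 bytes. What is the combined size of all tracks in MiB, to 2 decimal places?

Track A: 25:40 (min:sec) = 1,540 s; 44,100 × 1,540 × 4 × 1 = 271,656,000 bytes.
Track B: exactly 35 minutes = 2,100 s; 48,000 × 2,100 × 2 × 6 = 1,209,600,000 bytes.
Track C: 4 h 46 min 27 s = 17,187 s; 144,000 × 17,187 × 1 × 2 = 4,949,856,000 bytes.
Track D: 7,350 × 884 × 2 × 1 = 12,994,800 bytes.
Total = 6,444,106,800 bytes = 6145.58 MiB.

6145.58 MiB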